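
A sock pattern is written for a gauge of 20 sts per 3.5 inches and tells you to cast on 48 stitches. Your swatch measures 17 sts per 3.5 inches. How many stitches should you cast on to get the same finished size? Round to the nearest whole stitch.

Cast on 41 stitches.

Scale factor = 17 / 20 = 0.850.
48 × 17 / 20 = 40.80 sts.
→ 41 sts.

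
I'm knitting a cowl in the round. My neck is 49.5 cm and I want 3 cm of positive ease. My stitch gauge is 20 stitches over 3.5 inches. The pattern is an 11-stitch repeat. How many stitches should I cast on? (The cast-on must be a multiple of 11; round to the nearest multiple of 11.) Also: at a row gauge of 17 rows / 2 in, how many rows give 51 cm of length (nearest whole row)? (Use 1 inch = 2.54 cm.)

Finished = 49.5 + 3 = 52.5 cm.
52.5 cm × 1/2.54 = 20.67 inches.
20/3.5 = 5.714 sts per in; 20.67 × 5.714 = 118.11 sts.
Nearest multiple of 11 → 121.
51 cm = 20.08 inches; × 8.5 = 170.67 → 171 rows.

Cast on 121 stitches; work 171 rows.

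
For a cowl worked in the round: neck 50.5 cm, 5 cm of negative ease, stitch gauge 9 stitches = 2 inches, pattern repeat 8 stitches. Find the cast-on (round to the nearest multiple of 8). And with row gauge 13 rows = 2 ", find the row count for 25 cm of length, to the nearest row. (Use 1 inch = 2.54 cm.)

Finished = 50.5 − 5 = 45.5 cm.
45.5 cm × 1/2.54 = 17.91 inches.
9/2 = 4.5 sts per in; 17.91 × 4.5 = 80.61 sts.
Nearest multiple of 8 → 80.
25 cm = 9.84 inches; × 6.5 = 63.98 → 64 rows.

Cast on 80 stitches; work 64 rows.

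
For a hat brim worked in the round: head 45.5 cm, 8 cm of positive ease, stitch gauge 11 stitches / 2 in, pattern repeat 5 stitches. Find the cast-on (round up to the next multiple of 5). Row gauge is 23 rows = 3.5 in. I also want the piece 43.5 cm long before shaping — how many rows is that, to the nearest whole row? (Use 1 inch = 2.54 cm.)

Finished = 45.5 + 8 = 53.5 cm.
53.5 cm × 1/2.54 = 21.06 inches.
11/2 = 5.5 sts per in; 21.06 × 5.5 = 115.85 sts.
Next multiple of 5 → 120.
43.5 cm = 17.13 inches; × 6.571 = 112.54 → 113 rows.

Cast on 120 stitches; work 113 rows.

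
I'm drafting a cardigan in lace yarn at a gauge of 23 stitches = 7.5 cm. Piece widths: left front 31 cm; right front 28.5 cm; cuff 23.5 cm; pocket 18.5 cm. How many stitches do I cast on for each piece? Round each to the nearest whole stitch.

Rate = 23/7.5 = 3.067 sts per cm.
left front: 31 × 3.067 = 95.07 → 95.
right front: 28.5 × 3.067 = 87.40 → 87.
cuff: 23.5 × 3.067 = 72.07 → 72.
pocket: 18.5 × 3.067 = 56.73 → 57.

left front 95; right front 87; cuff 72; pocket 57.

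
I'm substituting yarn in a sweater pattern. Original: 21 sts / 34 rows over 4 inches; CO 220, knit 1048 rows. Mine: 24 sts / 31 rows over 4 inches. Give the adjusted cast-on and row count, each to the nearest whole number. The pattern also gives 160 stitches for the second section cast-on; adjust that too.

Stitches: 220 × 24/21 = 251.43 → 251.
Rows: 1048 × 31/34 = 955.53 → 956.
second section cast-on: 160 × 24/21 = 182.86 → 183.

Cast on 251 stitches; work 956 rows; second section cast-on 183 stitches.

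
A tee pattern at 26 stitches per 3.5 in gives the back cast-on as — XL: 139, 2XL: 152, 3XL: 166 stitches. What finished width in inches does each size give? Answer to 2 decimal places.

XL 18.71 inches; 2XL 20.46 inches; 3XL 22.35 inches.

26/3.5 = 7.429 sts per in.
XL: 139 / 7.429 = 18.712 → 18.71 in.
2XL: 152 / 7.429 = 20.462 → 20.46 in.
3XL: 166 / 7.429 = 22.346 → 22.35 in.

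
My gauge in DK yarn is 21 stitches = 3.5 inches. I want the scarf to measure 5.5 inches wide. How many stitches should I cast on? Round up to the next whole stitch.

Cast on 33 stitches.

21 stitches / 3.5 in = 6 stitches per inch.
5.5 × 6 = 33.00 stitches.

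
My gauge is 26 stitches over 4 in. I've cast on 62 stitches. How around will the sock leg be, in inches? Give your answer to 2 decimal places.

26 stitches / 4 inch = 6.5 stitches per inch.
62 / 6.5 = 9.538 inches.

9.54 inches.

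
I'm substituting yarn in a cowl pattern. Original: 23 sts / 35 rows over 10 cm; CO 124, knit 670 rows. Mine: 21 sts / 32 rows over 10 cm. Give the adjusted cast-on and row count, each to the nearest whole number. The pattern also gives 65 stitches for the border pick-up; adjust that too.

Cast on 113 stitches; work 613 rows; border pick-up 59 stitches.

Stitches: 124 × 21/23 = 113.22 → 113.
Rows: 670 × 32/35 = 612.57 → 613.
border pick-up: 65 × 21/23 = 59.35 → 59.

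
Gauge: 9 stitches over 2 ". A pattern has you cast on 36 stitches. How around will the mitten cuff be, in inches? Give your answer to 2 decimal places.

8.00 inches.

9 stitches / 2 inch = 4.5 stitches per inch.
36 / 4.5 = 8.000 inches.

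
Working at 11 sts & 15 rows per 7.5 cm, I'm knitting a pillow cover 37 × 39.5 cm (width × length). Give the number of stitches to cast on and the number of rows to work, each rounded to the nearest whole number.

Stitch gauge = 11/7.5 = 1.467 sts/cm; 37 × 1.467 = 54.27 → 54 sts.
Row gauge = 15/7.5 = 2 rows/cm; 39.5 × 2 = 79.00 → 79 rows.

Cast on 54 stitches and work 79 rows.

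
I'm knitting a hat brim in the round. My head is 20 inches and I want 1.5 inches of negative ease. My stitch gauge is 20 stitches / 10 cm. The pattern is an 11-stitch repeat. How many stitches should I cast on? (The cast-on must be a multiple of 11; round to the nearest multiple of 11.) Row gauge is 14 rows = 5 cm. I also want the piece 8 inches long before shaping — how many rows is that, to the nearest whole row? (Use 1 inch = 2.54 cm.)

Finished = 20 − 1.5 = 18.5 inches.
18.5 inches × 2.54 = 46.99 cm.
20/10 = 2 sts per cm; 46.99 × 2 = 93.98 sts.
Nearest multiple of 11 → 99.
8 inches = 20.32 cm; × 2.8 = 56.90 → 57 rows.

Cast on 99 stitches; work 57 rows.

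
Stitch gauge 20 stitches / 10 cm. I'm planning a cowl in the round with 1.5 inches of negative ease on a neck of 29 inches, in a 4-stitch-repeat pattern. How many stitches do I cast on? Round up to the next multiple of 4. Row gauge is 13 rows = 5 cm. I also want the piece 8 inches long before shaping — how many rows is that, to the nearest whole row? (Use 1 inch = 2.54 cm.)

Cast on 140 stitches; work 53 rows.

Finished = 29 − 1.5 = 27.5 inches.
27.5 inches × 2.54 = 69.85 cm.
20/10 = 2 sts per cm; 69.85 × 2 = 139.70 sts.
Next multiple of 4 → 140.
8 inches = 20.32 cm; × 2.6 = 52.83 → 53 rows.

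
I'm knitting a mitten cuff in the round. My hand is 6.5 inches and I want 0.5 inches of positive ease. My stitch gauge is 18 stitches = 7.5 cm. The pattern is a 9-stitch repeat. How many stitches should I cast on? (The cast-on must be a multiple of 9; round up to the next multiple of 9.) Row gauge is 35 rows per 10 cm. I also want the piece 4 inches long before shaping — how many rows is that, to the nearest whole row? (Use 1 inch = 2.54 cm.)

Finished = 6.5 + 0.5 = 7 inches.
7 inches × 2.54 = 17.78 cm.
18/7.5 = 2.4 sts per cm; 17.78 × 2.4 = 42.67 sts.
Next multiple of 9 → 45.
4 inches = 10.16 cm; × 3.5 = 35.56 → 36 rows.

Cast on 45 stitches; work 36 rows.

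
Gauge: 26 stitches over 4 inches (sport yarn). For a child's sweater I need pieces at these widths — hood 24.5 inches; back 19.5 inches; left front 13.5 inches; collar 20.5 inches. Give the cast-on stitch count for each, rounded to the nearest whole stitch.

Rate = 26/4 = 6.5 sts per in.
hood: 24.5 × 6.5 = 159.25 → 159.
back: 19.5 × 6.5 = 126.75 → 127.
left front: 13.5 × 6.5 = 87.75 → 88.
collar: 20.5 × 6.5 = 133.25 → 133.

hood 159; back 127; left front 88; collar 133.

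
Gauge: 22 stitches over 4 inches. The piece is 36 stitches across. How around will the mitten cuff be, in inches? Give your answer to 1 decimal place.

6.5 inches.

22 stitches / 4 inch = 5.5 stitches per inch.
36 / 5.5 = 6.55 inches.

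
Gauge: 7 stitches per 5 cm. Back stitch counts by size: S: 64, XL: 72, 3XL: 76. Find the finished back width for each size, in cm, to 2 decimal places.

7/5 = 1.4 sts per cm.
S: 64 / 1.4 = 45.714 → 45.71 cm.
XL: 72 / 1.4 = 51.429 → 51.43 cm.
3XL: 76 / 1.4 = 54.286 → 54.29 cm.

S 45.71 cm; XL 51.43 cm; 3XL 54.29 cm.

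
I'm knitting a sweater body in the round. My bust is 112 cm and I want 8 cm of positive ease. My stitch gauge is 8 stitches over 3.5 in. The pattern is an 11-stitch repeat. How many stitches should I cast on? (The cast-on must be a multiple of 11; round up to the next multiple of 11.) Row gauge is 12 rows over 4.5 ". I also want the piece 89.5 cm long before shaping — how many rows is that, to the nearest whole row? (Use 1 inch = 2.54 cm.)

Cast on 110 stitches; work 94 rows.

Finished = 112 + 8 = 120 cm.
120 cm × 1/2.54 = 47.24 inches.
8/3.5 = 2.286 sts per in; 47.24 × 2.286 = 107.99 sts.
Next multiple of 11 → 110.
89.5 cm = 35.24 inches; × 2.667 = 93.96 → 94 rows.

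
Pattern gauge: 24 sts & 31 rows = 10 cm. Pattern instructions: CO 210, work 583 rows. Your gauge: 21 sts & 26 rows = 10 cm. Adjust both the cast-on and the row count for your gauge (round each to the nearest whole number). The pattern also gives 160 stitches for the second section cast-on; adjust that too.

Cast on 184 stitches; work 489 rows; second section cast-on 140 stitches.

Stitches: 210 × 21/24 = 183.75 → 184.
Rows: 583 × 26/31 = 488.97 → 489.
second section cast-on: 160 × 21/24 = 140.00 → 140.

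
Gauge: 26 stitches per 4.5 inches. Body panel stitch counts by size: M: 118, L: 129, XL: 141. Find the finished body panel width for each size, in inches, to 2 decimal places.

M 20.42 inches; L 22.33 inches; XL 24.40 inches.

26/4.5 = 5.778 sts per in.
M: 118 / 5.778 = 20.423 → 20.42 in.
L: 129 / 5.778 = 22.327 → 22.33 in.
XL: 141 / 5.778 = 24.404 → 24.40 in.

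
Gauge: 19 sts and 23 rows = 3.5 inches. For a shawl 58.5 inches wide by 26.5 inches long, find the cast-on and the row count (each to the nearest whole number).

Stitch gauge = 19/3.5 = 5.429 sts/in; 58.5 × 5.429 = 317.57 → 318 sts.
Row gauge = 23/3.5 = 6.571 rows/in; 26.5 × 6.571 = 174.14 → 174 rows.

Cast on 318 stitches and work 174 rows.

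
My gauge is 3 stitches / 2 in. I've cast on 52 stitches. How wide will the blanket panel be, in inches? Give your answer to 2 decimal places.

34.67 inches.

3 stitches / 2 inch = 1.5 stitches per inch.
52 / 1.5 = 34.667 inches.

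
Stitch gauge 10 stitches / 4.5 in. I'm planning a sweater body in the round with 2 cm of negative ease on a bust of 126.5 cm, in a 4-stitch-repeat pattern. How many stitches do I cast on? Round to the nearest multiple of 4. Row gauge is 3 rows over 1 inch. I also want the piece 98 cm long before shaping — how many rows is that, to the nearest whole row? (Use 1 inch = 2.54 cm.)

Cast on 108 stitches; work 116 rows.

Finished = 126.5 − 2 = 124.5 cm.
124.5 cm × 1/2.54 = 49.02 inches.
10/4.5 = 2.222 sts per in; 49.02 × 2.222 = 108.92 sts.
Nearest multiple of 4 → 108.
98 cm = 38.58 inches; × 3 = 115.75 → 116 rows.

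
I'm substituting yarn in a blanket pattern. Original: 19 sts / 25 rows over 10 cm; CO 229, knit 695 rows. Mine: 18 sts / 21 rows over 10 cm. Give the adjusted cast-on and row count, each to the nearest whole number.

Cast on 217 stitches; work 584 rows.

Stitches: 229 × 18/19 = 216.95 → 217.
Rows: 695 × 21/25 = 583.80 → 584.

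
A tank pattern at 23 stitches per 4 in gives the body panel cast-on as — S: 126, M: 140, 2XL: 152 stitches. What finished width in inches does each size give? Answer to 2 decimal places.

23/4 = 5.75 sts per in.
S: 126 / 5.75 = 21.913 → 21.91 in.
M: 140 / 5.75 = 24.348 → 24.35 in.
2XL: 152 / 5.75 = 26.435 → 26.43 in.

S 21.91 inches; M 24.35 inches; 2XL 26.43 inches.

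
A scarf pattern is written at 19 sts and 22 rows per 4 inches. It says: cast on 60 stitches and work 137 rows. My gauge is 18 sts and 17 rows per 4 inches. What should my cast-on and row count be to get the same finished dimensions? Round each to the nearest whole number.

Stitches: 60 × 18/19 = 56.84 → 57.
Rows: 137 × 17/22 = 105.86 → 106.

Cast on 57 stitches; work 106 rows.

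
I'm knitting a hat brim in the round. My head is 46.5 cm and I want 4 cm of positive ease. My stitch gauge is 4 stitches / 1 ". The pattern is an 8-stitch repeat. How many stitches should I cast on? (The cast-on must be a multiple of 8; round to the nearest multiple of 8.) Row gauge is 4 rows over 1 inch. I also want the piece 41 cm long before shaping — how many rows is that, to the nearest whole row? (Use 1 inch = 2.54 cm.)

Cast on 80 stitches; work 65 rows.

Finished = 46.5 + 4 = 50.5 cm.
50.5 cm × 1/2.54 = 19.88 inches.
4/1 = 4 sts per in; 19.88 × 4 = 79.53 sts.
Nearest multiple of 8 → 80.
41 cm = 16.14 inches; × 4 = 64.57 → 65 rows.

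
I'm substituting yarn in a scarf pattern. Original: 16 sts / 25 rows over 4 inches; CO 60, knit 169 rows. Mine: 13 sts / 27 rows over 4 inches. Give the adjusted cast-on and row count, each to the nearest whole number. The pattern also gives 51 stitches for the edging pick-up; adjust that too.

Cast on 49 stitches; work 183 rows; edging pick-up 41 stitches.

Stitches: 60 × 13/16 = 48.75 → 49.
Rows: 169 × 27/25 = 182.52 → 183.
edging pick-up: 51 × 13/16 = 41.44 → 41.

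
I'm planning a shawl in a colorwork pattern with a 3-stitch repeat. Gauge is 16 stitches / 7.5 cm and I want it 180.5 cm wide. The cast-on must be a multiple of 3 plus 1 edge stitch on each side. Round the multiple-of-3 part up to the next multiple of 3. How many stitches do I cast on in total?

Cast on 386 stitches.

16 / 7.5 = 2.133 sts per cm.
180.5 × 2.133 = 385.07 sts.
Less 2 edge sts → 383.07 for the repeat.
Next multiple of 3: 384.
Add back 2 edge sts → 386.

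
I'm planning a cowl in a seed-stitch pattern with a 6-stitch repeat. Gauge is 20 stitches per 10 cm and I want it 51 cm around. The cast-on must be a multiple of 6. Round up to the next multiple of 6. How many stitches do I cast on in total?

CO 102 sts.

20 / 10 = 2 sts per cm.
51 × 2 = 102.00 sts.
Next multiple of 6: 102.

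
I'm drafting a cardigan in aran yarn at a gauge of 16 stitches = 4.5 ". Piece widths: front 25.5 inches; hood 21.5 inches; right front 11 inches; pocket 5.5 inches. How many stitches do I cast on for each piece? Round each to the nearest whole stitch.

Rate = 16/4.5 = 3.556 sts per in.
front: 25.5 × 3.556 = 90.67 → 91.
hood: 21.5 × 3.556 = 76.44 → 76.
right front: 11 × 3.556 = 39.11 → 39.
pocket: 5.5 × 3.556 = 19.56 → 20.

front 91; hood 76; right front 39; pocket 20.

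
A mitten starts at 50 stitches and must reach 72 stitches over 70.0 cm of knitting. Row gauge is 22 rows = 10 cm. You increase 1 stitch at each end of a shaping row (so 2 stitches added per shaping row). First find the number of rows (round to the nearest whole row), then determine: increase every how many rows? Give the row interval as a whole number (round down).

Increase every 14th row.

Rows = 70.0 × 2.2 = 154.0 → 154 rows.
Stitches to add: 22 → 11 shaping rows (at 2 st each).
154 / 11 = 14.00 → every 14 rows.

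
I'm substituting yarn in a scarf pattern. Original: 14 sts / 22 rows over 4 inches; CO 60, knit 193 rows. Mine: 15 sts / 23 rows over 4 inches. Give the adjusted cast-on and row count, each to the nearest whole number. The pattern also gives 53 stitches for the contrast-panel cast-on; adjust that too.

Cast on 64 stitches; work 202 rows; contrast-panel cast-on 57 stitches.

Stitches: 60 × 15/14 = 64.29 → 64.
Rows: 193 × 23/22 = 201.77 → 202.
contrast-panel cast-on: 53 × 15/14 = 56.79 → 57.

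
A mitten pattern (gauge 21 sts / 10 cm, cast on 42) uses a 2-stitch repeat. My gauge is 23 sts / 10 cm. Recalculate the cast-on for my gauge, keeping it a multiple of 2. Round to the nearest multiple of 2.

42 × 23 / 21 = 46.00.
Nearest multiple of 2: 46.

CO 46 sts.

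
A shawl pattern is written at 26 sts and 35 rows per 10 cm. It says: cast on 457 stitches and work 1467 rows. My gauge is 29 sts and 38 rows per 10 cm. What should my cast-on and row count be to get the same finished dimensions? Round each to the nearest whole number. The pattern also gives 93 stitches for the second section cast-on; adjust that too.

Cast on 510 stitches; work 1593 rows; second section cast-on 104 stitches.

Stitches: 457 × 29/26 = 509.73 → 510.
Rows: 1467 × 38/35 = 1592.74 → 1593.
second section cast-on: 93 × 29/26 = 103.73 → 104.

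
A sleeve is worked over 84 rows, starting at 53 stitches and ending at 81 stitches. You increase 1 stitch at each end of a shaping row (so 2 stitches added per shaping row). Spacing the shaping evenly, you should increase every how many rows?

Stitches to add: |81 − 53| = 28.
Shaping rows needed: 28 / 2 = 14.
84 rows / 14 = every 6 rows.

Increase every 6th row.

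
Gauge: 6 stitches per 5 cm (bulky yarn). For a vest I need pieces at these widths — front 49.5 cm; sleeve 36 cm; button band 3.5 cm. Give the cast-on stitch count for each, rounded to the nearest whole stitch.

front 59; sleeve 43; button band 4.

Rate = 6/5 = 1.2 sts per cm.
front: 49.5 × 1.2 = 59.40 → 59.
sleeve: 36 × 1.2 = 43.20 → 43.
button band: 3.5 × 1.2 = 4.20 → 4.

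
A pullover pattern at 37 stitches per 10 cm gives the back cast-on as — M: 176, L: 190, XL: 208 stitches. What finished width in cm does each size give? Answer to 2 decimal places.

M 47.57 cm; L 51.35 cm; XL 56.22 cm.

37/10 = 3.7 sts per cm.
M: 176 / 3.7 = 47.568 → 47.57 cm.
L: 190 / 3.7 = 51.351 → 51.35 cm.
XL: 208 / 3.7 = 56.216 → 56.22 cm.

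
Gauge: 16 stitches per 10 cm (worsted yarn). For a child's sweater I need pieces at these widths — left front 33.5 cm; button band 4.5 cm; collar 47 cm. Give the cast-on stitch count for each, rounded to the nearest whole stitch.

Rate = 16/10 = 1.6 sts per cm.
left front: 33.5 × 1.6 = 53.60 → 54.
button band: 4.5 × 1.6 = 7.20 → 7.
collar: 47 × 1.6 = 75.20 → 75.

left front 54; button band 7; collar 75.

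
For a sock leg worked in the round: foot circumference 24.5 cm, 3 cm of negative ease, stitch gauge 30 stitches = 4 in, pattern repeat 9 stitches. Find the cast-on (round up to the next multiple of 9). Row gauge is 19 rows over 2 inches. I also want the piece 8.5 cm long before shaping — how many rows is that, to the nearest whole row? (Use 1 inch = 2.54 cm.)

Finished = 24.5 − 3 = 21.5 cm.
21.5 cm × 1/2.54 = 8.46 inches.
30/4 = 7.5 sts per in; 8.46 × 7.5 = 63.48 sts.
Next multiple of 9 → 72.
8.5 cm = 3.35 inches; × 9.5 = 31.79 → 32 rows.

Cast on 72 stitches; work 32 rows.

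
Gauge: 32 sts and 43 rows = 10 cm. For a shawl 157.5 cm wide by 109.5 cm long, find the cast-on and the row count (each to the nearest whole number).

Cast on 504 stitches and work 471 rows.

Stitch gauge = 32/10 = 3.2 sts/cm; 157.5 × 3.2 = 504.00 → 504 sts.
Row gauge = 43/10 = 4.3 rows/cm; 109.5 × 4.3 = 470.85 → 471 rows.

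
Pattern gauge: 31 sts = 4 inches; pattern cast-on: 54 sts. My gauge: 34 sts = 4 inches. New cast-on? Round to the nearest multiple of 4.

CO 60 sts.

Scale factor = 34 / 31 = 1.097.
54 × 34 / 31 = 59.23 sts.
→ 60 sts.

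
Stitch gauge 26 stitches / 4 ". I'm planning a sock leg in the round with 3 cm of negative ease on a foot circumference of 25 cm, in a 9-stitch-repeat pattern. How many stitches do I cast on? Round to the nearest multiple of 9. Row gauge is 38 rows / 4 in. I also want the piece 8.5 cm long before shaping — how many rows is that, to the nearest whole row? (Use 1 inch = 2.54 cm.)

Cast on 54 stitches; work 32 rows.

Finished = 25 − 3 = 22 cm.
22 cm × 1/2.54 = 8.66 inches.
26/4 = 6.5 sts per in; 8.66 × 6.5 = 56.30 sts.
Nearest multiple of 9 → 54.
8.5 cm = 3.35 inches; × 9.5 = 31.79 → 32 rows.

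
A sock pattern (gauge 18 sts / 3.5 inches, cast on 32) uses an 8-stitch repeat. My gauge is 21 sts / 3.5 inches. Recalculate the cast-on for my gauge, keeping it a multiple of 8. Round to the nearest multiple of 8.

Cast on 40 stitches.

32 × 21 / 18 = 37.33.
Nearest multiple of 8: 40.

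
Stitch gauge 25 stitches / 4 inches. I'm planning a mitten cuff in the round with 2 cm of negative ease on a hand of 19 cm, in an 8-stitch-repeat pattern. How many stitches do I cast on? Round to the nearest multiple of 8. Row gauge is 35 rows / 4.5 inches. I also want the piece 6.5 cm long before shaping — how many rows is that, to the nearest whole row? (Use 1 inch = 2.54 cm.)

Finished = 19 − 2 = 17 cm.
17 cm × 1/2.54 = 6.69 inches.
25/4 = 6.25 sts per in; 6.69 × 6.25 = 41.83 sts.
Nearest multiple of 8 → 40.
6.5 cm = 2.56 inches; × 7.778 = 19.90 → 20 rows.

Cast on 40 stitches; work 20 rows.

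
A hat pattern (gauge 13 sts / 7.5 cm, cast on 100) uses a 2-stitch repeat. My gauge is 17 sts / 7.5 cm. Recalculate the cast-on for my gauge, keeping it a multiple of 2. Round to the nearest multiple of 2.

100 × 17 / 13 = 130.77.
Nearest multiple of 2: 130.

Cast on 130 stitches.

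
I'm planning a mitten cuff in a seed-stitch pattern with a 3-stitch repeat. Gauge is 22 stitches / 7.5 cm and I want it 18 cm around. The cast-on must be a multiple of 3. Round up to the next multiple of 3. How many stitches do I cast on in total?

Cast on 54 stitches.

22 / 7.5 = 2.933 sts per cm.
18 × 2.933 = 52.80 sts.
Next multiple of 3: 54.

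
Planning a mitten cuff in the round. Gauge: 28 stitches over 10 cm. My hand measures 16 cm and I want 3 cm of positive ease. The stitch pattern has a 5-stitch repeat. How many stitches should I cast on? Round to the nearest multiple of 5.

Finished = 16 + 3 = 19 cm.
28 / 10 = 2.8 sts/cm.
19 × 2.8 = 53.20 sts.
Nearest multiple of 5: 55.

Cast on 55 stitches.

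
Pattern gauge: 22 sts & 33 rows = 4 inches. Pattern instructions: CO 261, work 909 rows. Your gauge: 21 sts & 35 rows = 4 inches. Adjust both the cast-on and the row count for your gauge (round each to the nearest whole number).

Cast on 249 stitches; work 964 rows.

Stitches: 261 × 21/22 = 249.14 → 249.
Rows: 909 × 35/33 = 964.09 → 964.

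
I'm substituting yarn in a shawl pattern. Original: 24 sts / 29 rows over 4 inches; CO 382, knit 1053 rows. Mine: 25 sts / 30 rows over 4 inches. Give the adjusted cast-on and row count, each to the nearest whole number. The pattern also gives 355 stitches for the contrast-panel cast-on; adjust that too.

Cast on 398 stitches; work 1089 rows; contrast-panel cast-on 370 stitches.

Stitches: 382 × 25/24 = 397.92 → 398.
Rows: 1053 × 30/29 = 1089.31 → 1089.
contrast-panel cast-on: 355 × 25/24 = 369.79 → 370.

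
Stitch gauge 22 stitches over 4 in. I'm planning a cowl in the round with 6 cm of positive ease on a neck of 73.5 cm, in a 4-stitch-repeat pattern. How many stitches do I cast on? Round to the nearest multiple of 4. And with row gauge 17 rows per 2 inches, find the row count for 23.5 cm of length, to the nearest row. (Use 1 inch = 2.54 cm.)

Cast on 172 stitches; work 79 rows.

Finished = 73.5 + 6 = 79.5 cm.
79.5 cm × 1/2.54 = 31.30 inches.
22/4 = 5.5 sts per in; 31.30 × 5.5 = 172.15 sts.
Nearest multiple of 4 → 172.
23.5 cm = 9.25 inches; × 8.5 = 78.64 → 79 rows.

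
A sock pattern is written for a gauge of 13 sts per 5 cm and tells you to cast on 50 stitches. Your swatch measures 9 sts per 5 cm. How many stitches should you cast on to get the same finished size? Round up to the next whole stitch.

Scale factor = 9 / 13 = 0.692.
50 × 9 / 13 = 34.62 sts.
→ 35 sts.

CO 35 sts.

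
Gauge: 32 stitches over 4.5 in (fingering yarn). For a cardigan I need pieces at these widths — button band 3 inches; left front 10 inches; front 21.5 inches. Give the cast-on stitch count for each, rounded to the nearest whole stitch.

button band 21; left front 71; front 153.

Rate = 32/4.5 = 7.111 sts per in.
button band: 3 × 7.111 = 21.33 → 21.
left front: 10 × 7.111 = 71.11 → 71.
front: 21.5 × 7.111 = 152.89 → 153.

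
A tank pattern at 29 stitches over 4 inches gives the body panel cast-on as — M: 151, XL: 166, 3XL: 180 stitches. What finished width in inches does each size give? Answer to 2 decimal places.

29/4 = 7.25 sts per in.
M: 151 / 7.25 = 20.828 → 20.83 in.
XL: 166 / 7.25 = 22.897 → 22.90 in.
3XL: 180 / 7.25 = 24.828 → 24.83 in.

M 20.83 inches; XL 22.90 inches; 3XL 24.83 inches.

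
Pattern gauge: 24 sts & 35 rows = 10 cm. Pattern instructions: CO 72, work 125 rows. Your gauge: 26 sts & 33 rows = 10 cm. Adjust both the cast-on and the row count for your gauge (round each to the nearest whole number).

Stitches: 72 × 26/24 = 78.00 → 78.
Rows: 125 × 33/35 = 117.86 → 118.

Cast on 78 stitches; work 118 rows.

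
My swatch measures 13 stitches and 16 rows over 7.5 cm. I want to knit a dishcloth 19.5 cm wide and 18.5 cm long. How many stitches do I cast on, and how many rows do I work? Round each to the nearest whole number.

Stitch gauge = 13/7.5 = 1.733 sts/cm; 19.5 × 1.733 = 33.80 → 34 sts.
Row gauge = 16/7.5 = 2.133 rows/cm; 18.5 × 2.133 = 39.47 → 39 rows.

Cast on 34 stitches and work 39 rows.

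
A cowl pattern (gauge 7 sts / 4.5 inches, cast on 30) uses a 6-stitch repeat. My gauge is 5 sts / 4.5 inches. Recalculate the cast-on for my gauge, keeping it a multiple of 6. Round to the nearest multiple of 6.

CO 24 sts.

30 × 5 / 7 = 21.43.
Nearest multiple of 6: 24.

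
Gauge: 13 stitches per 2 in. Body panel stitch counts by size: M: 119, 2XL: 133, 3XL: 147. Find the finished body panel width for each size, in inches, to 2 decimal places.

13/2 = 6.5 sts per in.
M: 119 / 6.5 = 18.308 → 18.31 in.
2XL: 133 / 6.5 = 20.462 → 20.46 in.
3XL: 147 / 6.5 = 22.615 → 22.62 in.

M 18.31 inches; 2XL 20.46 inches; 3XL 22.62 inches.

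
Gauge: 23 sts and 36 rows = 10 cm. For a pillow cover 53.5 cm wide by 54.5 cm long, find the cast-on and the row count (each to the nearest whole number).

Stitch gauge = 23/10 = 2.3 sts/cm; 53.5 × 2.3 = 123.05 → 123 sts.
Row gauge = 36/10 = 3.6 rows/cm; 54.5 × 3.6 = 196.20 → 196 rows.

Cast on 123 stitches and work 196 rows.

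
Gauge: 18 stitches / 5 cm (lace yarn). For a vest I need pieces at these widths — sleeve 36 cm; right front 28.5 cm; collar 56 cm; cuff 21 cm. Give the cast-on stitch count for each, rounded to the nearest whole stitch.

sleeve 130; right front 103; collar 202; cuff 76.

Rate = 18/5 = 3.6 sts per cm.
sleeve: 36 × 3.6 = 129.60 → 130.
right front: 28.5 × 3.6 = 102.60 → 103.
collar: 56 × 3.6 = 201.60 → 202.
cuff: 21 × 3.6 = 75.60 → 76.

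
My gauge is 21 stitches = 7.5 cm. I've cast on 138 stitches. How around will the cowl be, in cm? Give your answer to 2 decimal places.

49.29 cm.

21 stitches / 7.5 cm = 2.8 stitches per cm.
138 / 2.8 = 49.286 cm.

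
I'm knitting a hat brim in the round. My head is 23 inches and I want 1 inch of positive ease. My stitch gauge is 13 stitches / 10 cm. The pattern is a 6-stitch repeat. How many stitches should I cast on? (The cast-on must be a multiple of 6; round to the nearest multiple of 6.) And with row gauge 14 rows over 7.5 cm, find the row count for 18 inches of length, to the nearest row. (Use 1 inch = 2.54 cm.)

Cast on 78 stitches; work 85 rows.

Finished = 23 + 1 = 24 inches.
24 inches × 2.54 = 60.96 cm.
13/10 = 1.3 sts per cm; 60.96 × 1.3 = 79.25 sts.
Nearest multiple of 6 → 78.
18 inches = 45.72 cm; × 1.867 = 85.34 → 85 rows.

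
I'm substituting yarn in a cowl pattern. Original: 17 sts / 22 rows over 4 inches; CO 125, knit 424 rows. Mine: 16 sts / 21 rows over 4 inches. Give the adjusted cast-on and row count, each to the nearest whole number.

Cast on 118 stitches; work 405 rows.

Stitches: 125 × 16/17 = 117.65 → 118.
Rows: 424 × 21/22 = 404.73 → 405.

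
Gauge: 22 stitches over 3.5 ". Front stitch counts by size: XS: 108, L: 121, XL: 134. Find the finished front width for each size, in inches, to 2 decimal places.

22/3.5 = 6.286 sts per in.
XS: 108 / 6.286 = 17.182 → 17.18 in.
L: 121 / 6.286 = 19.250 → 19.25 in.
XL: 134 / 6.286 = 21.318 → 21.32 in.

XS 17.18 inches; L 19.25 inches; XL 21.32 inches.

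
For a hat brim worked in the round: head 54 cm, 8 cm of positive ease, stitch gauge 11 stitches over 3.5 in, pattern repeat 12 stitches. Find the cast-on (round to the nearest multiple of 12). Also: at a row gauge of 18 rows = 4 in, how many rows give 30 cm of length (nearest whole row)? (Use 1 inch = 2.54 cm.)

Finished = 54 + 8 = 62 cm.
62 cm × 1/2.54 = 24.41 inches.
11/3.5 = 3.143 sts per in; 24.41 × 3.143 = 76.72 sts.
Nearest multiple of 12 → 72.
30 cm = 11.81 inches; × 4.5 = 53.15 → 53 rows.

Cast on 72 stitches; work 53 rows.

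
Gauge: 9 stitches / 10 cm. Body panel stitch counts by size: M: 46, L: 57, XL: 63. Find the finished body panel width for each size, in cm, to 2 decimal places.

9/10 = 0.9 sts per cm.
M: 46 / 0.9 = 51.111 → 51.11 cm.
L: 57 / 0.9 = 63.333 → 63.33 cm.
XL: 63 / 0.9 = 70.000 → 70.00 cm.

M 51.11 cm; L 63.33 cm; XL 70.00 cm.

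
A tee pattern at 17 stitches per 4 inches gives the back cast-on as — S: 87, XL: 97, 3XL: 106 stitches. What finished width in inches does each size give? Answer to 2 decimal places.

S 20.47 inches; XL 22.82 inches; 3XL 24.94 inches.

17/4 = 4.25 sts per in.
S: 87 / 4.25 = 20.471 → 20.47 in.
XL: 97 / 4.25 = 22.824 → 22.82 in.
3XL: 106 / 4.25 = 24.941 → 24.94 in.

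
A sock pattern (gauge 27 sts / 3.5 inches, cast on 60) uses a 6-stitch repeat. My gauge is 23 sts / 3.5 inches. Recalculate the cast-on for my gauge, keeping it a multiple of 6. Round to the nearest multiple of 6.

60 × 23 / 27 = 51.11.
Nearest multiple of 6: 54.

54 stitches.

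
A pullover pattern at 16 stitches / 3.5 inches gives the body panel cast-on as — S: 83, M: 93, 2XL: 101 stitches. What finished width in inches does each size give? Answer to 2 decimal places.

16/3.5 = 4.571 sts per in.
S: 83 / 4.571 = 18.156 → 18.16 in.
M: 93 / 4.571 = 20.344 → 20.34 in.
2XL: 101 / 4.571 = 22.094 → 22.09 in.

S 18.16 inches; M 20.34 inches; 2XL 22.09 inches.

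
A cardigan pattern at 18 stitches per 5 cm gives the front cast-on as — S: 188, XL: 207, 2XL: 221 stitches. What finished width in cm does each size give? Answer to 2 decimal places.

18/5 = 3.6 sts per cm.
S: 188 / 3.6 = 52.222 → 52.22 cm.
XL: 207 / 3.6 = 57.500 → 57.50 cm.
2XL: 221 / 3.6 = 61.389 → 61.39 cm.

S 52.22 cm; XL 57.50 cm; 2XL 61.39 cm.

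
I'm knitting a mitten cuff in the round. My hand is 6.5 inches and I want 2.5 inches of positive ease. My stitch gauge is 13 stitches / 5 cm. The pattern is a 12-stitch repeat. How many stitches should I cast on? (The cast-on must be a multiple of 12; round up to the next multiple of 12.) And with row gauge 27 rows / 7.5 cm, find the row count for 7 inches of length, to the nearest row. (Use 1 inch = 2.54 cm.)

Cast on 60 stitches; work 64 rows.

Finished = 6.5 + 2.5 = 9 inches.
9 inches × 2.54 = 22.86 cm.
13/5 = 2.6 sts per cm; 22.86 × 2.6 = 59.44 sts.
Next multiple of 12 → 60.
7 inches = 17.78 cm; × 3.6 = 64.01 → 64 rows.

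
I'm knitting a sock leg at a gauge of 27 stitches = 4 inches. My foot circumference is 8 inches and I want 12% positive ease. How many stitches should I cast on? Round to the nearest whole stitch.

Finished = 8 × 1.12 = 8.96 in.
27 / 4 = 6.75 sts per inch.
8.96 × 6.75 = 60.48 sts.
→ 60 sts.

CO 60 sts.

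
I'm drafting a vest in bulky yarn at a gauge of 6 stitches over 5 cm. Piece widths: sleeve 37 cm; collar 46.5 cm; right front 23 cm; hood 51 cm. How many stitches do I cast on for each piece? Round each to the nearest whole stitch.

Rate = 6/5 = 1.2 sts per cm.
sleeve: 37 × 1.2 = 44.40 → 44.
collar: 46.5 × 1.2 = 55.80 → 56.
right front: 23 × 1.2 = 27.60 → 28.
hood: 51 × 1.2 = 61.20 → 61.

sleeve 44; collar 56; right front 28; hood 61.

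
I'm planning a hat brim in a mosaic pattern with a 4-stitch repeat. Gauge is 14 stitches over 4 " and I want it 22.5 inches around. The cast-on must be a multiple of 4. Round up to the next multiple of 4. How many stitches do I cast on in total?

Cast on 80 stitches.

14 / 4 = 3.5 sts per inch.
22.5 × 3.5 = 78.75 sts.
Next multiple of 4: 80.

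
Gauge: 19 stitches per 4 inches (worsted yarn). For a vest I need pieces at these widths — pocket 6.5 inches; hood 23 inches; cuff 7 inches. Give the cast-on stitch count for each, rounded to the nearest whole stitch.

pocket 31; hood 109; cuff 33.

Rate = 19/4 = 4.75 sts per in.
pocket: 6.5 × 4.75 = 30.88 → 31.
hood: 23 × 4.75 = 109.25 → 109.
cuff: 7 × 4.75 = 33.25 → 33.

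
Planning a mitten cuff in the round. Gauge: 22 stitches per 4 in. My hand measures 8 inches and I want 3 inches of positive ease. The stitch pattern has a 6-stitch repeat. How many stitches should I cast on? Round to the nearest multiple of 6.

Finished = 8 + 3 = 11 inches.
22 / 4 = 5.5 sts/in.
11 × 5.5 = 60.50 sts.
Nearest multiple of 6: 60.

CO 60 sts.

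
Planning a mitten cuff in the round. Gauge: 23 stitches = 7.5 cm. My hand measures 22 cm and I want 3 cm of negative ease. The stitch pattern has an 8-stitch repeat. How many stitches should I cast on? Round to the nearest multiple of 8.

Cast on 56 stitches.

Finished = 22 − 3 = 19 cm.
23 / 7.5 = 3.067 sts/cm.
19 × 3.067 = 58.27 sts.
Nearest multiple of 8: 56.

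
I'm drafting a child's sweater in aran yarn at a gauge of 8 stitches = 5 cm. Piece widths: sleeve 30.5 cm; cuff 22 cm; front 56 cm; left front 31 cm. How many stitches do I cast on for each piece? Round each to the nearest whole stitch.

sleeve 49; cuff 35; front 90; left front 50.

Rate = 8/5 = 1.6 sts per cm.
sleeve: 30.5 × 1.6 = 48.80 → 49.
cuff: 22 × 1.6 = 35.20 → 35.
front: 56 × 1.6 = 89.60 → 90.
left front: 31 × 1.6 = 49.60 → 50.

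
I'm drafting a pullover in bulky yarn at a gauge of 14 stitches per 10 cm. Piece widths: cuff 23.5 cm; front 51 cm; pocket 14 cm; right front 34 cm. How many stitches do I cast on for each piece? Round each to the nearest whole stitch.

cuff 33; front 71; pocket 20; right front 48.

Rate = 14/10 = 1.4 sts per cm.
cuff: 23.5 × 1.4 = 32.90 → 33.
front: 51 × 1.4 = 71.40 → 71.
pocket: 14 × 1.4 = 19.60 → 20.
right front: 34 × 1.4 = 47.60 → 48.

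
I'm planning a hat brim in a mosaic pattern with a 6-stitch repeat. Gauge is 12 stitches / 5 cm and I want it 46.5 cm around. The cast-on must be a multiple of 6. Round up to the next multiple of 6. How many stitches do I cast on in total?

114 stitches.

12 / 5 = 2.4 sts per cm.
46.5 × 2.4 = 111.60 sts.
Next multiple of 6: 114.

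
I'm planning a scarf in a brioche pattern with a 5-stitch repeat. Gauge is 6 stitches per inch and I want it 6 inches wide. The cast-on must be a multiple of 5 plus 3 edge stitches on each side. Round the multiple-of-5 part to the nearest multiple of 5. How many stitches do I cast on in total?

6 / 1 = 6 sts per inch.
6 × 6 = 36.00 sts.
Less 6 edge sts → 30.00 for the repeat.
Nearest multiple of 5: 30.
Add back 6 edge sts → 36.

CO 36 sts.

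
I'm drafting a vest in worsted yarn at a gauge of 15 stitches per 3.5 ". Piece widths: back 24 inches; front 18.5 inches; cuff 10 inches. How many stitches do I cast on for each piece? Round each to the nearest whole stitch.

Rate = 15/3.5 = 4.286 sts per in.
back: 24 × 4.286 = 102.86 → 103.
front: 18.5 × 4.286 = 79.29 → 79.
cuff: 10 × 4.286 = 42.86 → 43.

back 103; front 79; cuff 43.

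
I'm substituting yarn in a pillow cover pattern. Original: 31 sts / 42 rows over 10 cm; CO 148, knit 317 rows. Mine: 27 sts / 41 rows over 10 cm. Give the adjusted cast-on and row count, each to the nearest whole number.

Cast on 129 stitches; work 309 rows.

Stitches: 148 × 27/31 = 128.90 → 129.
Rows: 317 × 41/42 = 309.45 → 309.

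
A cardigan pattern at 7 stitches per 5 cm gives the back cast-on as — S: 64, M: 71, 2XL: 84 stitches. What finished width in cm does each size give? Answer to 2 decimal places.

S 45.71 cm; M 50.71 cm; 2XL 60.00 cm.

7/5 = 1.4 sts per cm.
S: 64 / 1.4 = 45.714 → 45.71 cm.
M: 71 / 1.4 = 50.714 → 50.71 cm.
2XL: 84 / 1.4 = 60.000 → 60.00 cm.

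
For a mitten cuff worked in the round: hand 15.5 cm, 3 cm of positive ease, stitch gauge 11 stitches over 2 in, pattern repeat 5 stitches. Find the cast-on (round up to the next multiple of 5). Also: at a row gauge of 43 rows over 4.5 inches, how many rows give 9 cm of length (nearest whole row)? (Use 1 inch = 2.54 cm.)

Cast on 45 stitches; work 34 rows.

Finished = 15.5 + 3 = 18.5 cm.
18.5 cm × 1/2.54 = 7.28 inches.
11/2 = 5.5 sts per in; 7.28 × 5.5 = 40.06 sts.
Next multiple of 5 → 45.
9 cm = 3.54 inches; × 9.556 = 33.86 → 34 rows.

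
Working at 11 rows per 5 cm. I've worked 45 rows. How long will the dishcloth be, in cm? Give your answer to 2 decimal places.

20.45 cm.

11 rows / 5 cm = 2.2 rows per cm.
45 / 2.2 = 20.455 cm.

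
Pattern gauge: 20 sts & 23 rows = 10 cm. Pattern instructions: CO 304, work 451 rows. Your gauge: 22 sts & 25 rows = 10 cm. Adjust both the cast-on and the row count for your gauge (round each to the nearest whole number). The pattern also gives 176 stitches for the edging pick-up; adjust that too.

Stitches: 304 × 22/20 = 334.40 → 334.
Rows: 451 × 25/23 = 490.22 → 490.
edging pick-up: 176 × 22/20 = 193.60 → 194.

Cast on 334 stitches; work 490 rows; edging pick-up 194 stitches.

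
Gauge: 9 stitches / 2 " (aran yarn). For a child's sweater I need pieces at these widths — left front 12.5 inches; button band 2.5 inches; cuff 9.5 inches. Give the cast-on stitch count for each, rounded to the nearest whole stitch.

Rate = 9/2 = 4.5 sts per in.
left front: 12.5 × 4.5 = 56.25 → 56.
button band: 2.5 × 4.5 = 11.25 → 11.
cuff: 9.5 × 4.5 = 42.75 → 43.

left front 56; button band 11; cuff 43.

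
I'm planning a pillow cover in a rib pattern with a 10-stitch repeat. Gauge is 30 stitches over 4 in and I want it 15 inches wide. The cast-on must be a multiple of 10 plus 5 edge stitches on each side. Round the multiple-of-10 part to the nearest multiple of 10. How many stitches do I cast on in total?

110 stitches.

30 / 4 = 7.5 sts per inch.
15 × 7.5 = 112.50 sts.
Less 10 edge sts → 102.50 for the repeat.
Nearest multiple of 10: 100.
Add back 10 edge sts → 110.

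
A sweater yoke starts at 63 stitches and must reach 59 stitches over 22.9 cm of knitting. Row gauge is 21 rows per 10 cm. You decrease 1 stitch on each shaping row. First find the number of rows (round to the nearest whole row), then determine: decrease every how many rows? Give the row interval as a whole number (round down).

Decrease every 12th row.

Rows = 22.9 × 2.1 = 48.1 → 48 rows.
Stitches to remove: 4 → 4 shaping rows (at 1 st each).
48 / 4 = 12.00 → every 12 rows.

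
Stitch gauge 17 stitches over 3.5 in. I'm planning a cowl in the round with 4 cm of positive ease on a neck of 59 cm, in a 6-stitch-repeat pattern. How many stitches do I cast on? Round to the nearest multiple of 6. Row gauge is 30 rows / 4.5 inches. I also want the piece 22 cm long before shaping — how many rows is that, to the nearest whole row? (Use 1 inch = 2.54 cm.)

Cast on 120 stitches; work 58 rows.

Finished = 59 + 4 = 63 cm.
63 cm × 1/2.54 = 24.80 inches.
17/3.5 = 4.857 sts per in; 24.80 × 4.857 = 120.47 sts.
Nearest multiple of 6 → 120.
22 cm = 8.66 inches; × 6.667 = 57.74 → 58 rows.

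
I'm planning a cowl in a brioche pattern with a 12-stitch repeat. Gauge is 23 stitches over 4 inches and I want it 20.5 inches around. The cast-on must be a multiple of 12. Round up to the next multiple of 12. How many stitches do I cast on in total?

120 stitches.

23 / 4 = 5.75 sts per inch.
20.5 × 5.75 = 117.88 sts.
Next multiple of 12: 120.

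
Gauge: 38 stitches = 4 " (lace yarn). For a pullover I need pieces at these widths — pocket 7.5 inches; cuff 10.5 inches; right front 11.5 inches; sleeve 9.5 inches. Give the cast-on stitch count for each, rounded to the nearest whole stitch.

pocket 71; cuff 100; right front 109; sleeve 90.

Rate = 38/4 = 9.5 sts per in.
pocket: 7.5 × 9.5 = 71.25 → 71.
cuff: 10.5 × 9.5 = 99.75 → 100.
right front: 11.5 × 9.5 = 109.25 → 109.
sleeve: 9.5 × 9.5 = 90.25 → 90.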